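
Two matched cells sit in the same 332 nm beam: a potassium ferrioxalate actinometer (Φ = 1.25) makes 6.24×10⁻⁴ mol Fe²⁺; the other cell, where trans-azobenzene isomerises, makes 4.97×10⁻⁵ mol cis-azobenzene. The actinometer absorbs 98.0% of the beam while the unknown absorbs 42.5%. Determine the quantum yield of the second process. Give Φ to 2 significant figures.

Photons absorbed by the actinometer: 6.24×10⁻⁴ / 1.25 = 4.992×10⁻⁴ mol.
Incident flux: 4.992×10⁻⁴ / 0.980 = 5.094×10⁻⁴ einstein.
Absorbed by unknown: 0.425 × 5.094×10⁻⁴ = 2.165×10⁻⁴ mol.
Φ(unknown) = 4.97×10⁻⁵ / 2.165×10⁻⁴ = 0.23.

Φ = 0.23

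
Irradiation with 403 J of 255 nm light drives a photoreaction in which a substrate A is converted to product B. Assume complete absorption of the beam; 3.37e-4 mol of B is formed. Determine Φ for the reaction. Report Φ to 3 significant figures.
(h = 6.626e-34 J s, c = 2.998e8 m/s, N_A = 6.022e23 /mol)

Photon energy at 255 nm: hc/λ = (6.626e-34)(2.998e8)/(255e-9) = 7.790e-19 J.
Photons incident: 403 / 7.790e-19 = 5.173e20, i.e. 5.173e20/6.022e23 = 8.590e-4 mol.
Φ = 3.37e-4 mol / 8.590e-4 mol photons = 0.392.

Φ = 0.392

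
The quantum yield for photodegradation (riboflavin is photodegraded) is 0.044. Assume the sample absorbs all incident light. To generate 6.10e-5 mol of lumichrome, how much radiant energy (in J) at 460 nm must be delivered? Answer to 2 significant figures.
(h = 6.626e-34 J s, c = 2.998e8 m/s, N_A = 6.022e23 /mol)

Photons that must be absorbed: 6.10e-5 / 0.044 = 0.001386 mol.
Photon energy: hc/λ = 4.318e-19 J; per mole, 2.600e5 J mol⁻¹.
Energy required: 0.001386 × 2.600e5 = 360 J.

360 J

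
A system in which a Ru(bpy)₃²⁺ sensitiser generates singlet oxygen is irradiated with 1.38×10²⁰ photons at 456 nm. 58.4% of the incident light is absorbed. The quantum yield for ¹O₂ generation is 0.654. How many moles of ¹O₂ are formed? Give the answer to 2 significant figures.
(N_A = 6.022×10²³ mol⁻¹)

Moles of photons: 1.38×10²⁰ / 6.022×10²³ = 2.292×10⁻⁴ mol.
Photons absorbed: 0.584 × 2.292×10⁻⁴ = 1.339×10⁻⁴ mol.
Product: Φ × n_abs = 0.654 × 1.339×10⁻⁴ = 8.757×10⁻⁵ mol.

8.8×10⁻⁵ mol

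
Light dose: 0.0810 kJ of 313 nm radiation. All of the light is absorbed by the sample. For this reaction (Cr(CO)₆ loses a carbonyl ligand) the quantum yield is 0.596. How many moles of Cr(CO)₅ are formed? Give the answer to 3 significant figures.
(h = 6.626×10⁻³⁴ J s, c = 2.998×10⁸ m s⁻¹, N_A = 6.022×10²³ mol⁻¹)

Photon energy at 313 nm: hc/λ = (6.626×10⁻³⁴)(2.998×10⁸)/(313×10⁻⁹) = 6.347×10⁻¹⁹ J.
Incident energy: 0.0810 kJ = 81.0 J.
Photons incident: 81.0 / 6.347×10⁻¹⁹ = 1.276×10²⁰, i.e. 1.276×10²⁰/6.022×10²³ = 2.119×10⁻⁴ mol.
Product: Φ × n_abs = 0.596 × 2.119×10⁻⁴ = 1.263×10⁻⁴ mol.

1.26×10⁻⁴ mol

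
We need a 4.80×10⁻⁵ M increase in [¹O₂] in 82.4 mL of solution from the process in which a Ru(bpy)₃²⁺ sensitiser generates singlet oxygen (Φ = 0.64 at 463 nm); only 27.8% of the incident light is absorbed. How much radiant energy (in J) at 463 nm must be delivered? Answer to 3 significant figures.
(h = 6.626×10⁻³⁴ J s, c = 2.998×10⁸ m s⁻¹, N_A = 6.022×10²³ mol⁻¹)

5.74 J

Product: (4.80×10⁻⁵ M)(0.0824 L) = 3.955×10⁻⁶ mol.
Photons that must be absorbed: 3.955×10⁻⁶ / 0.64 = 6.180×10⁻⁶ mol.
Incident photons needed: 6.180×10⁻⁶ / 0.278 = 2.223×10⁻⁵ mol.
Photon energy: hc/λ = 4.290×10⁻¹⁹ J; per mole, 2.583×10⁵ J mol⁻¹.
Energy required: 2.223×10⁻⁵ × 2.583×10⁵ = 5.74 J.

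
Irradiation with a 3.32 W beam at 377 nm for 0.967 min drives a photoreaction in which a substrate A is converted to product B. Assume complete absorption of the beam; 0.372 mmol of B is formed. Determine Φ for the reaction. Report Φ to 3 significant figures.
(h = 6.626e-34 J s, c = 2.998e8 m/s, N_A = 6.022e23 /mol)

Product: 0.372 mmol = 3.72e-4 mol.
Photon energy at 377 nm: hc/λ = (6.626e-34)(2.998e8)/(377e-9) = 5.269e-19 J.
Energy delivered: (3.32 W)(58.02 s) = 192.6 J.
Photons incident: 192.6 / 5.269e-19 = 3.655e20, i.e. 3.655e20/6.022e23 = 6.069e-4 mol.
Φ = 3.72e-4 mol / 6.069e-4 mol photons = 0.613.

Φ = 0.613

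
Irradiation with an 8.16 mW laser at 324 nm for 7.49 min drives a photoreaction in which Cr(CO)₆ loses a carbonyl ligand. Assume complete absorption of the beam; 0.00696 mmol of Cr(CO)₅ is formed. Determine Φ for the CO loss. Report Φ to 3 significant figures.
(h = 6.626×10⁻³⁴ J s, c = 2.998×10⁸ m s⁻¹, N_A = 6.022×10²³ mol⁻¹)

Φ = 0.701

Product: 0.00696 mmol = 6.96×10⁻⁶ mol.
Photon energy at 324 nm: hc/λ = (6.626×10⁻³⁴)(2.998×10⁸)/(324×10⁻⁹) = 6.131×10⁻¹⁹ J.
Energy delivered: (8.16 mW)(449.4 s) = 3.667 J.
Photons incident: 3.667 / 6.131×10⁻¹⁹ = 5.981×10¹⁸, i.e. 5.981×10¹⁸/6.022×10²³ = 9.932×10⁻⁶ mol.
Φ = 6.96×10⁻⁶ mol / 9.932×10⁻⁶ mol photons = 0.701.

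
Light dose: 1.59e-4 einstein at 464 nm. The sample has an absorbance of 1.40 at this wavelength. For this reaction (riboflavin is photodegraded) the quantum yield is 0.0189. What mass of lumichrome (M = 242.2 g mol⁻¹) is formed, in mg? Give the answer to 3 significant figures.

0.699 mg

Fraction absorbed: 1 − 10^(−1.40) = 0.9602.
Photons absorbed: 0.9602 × 1.59e-4 = 1.527e-4 mol.
Product: Φ × n_abs = 0.0189 × 1.527e-4 = 2.886e-6 mol.
Mass: 2.886e-6 × 242.2 = 6.990e-4 g = 0.699 mg.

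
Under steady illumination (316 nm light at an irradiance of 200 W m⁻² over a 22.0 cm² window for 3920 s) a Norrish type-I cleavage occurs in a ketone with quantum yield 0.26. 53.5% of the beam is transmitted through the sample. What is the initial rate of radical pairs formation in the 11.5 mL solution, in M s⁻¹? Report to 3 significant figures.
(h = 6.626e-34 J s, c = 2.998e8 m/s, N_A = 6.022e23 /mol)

Photon energy at 316 nm: hc/λ = (6.626e-34)(2.998e8)/(316e-9) = 6.286e-19 J.
Energy delivered: (200 W m⁻²)(22.0e-4 m²)(3920 s) = 1725 J.
Photons incident: 1725 / 6.286e-19 = 2.744e21, i.e. 2.744e21/6.022e23 = 0.004557 mol.
Fraction absorbed: 1 − 53.5/100 = 0.4650.
Photons absorbed: 0.4650 × 0.004557 = 0.002119 mol.
Product formed: 0.26 × 0.002119 = 5.509e-4 mol.
Rate: 5.509e-4 mol / (3920 s × 0.0115 L) = 1.22e-5 M s⁻¹.

1.22e-5 M s⁻¹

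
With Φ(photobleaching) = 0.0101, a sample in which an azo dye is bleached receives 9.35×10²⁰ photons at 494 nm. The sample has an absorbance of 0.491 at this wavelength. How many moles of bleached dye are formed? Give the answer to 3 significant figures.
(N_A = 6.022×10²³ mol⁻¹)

1.06×10⁻⁵ mol

Moles of photons: 9.35×10²⁰ / 6.022×10²³ = 0.001553 mol.
Fraction absorbed: 1 − 10^(−0.491) = 0.6772.
Photons absorbed: 0.6772 × 0.001553 = 0.001052 mol.
Product: Φ × n_abs = 0.0101 × 0.001052 = 1.063×10⁻⁵ mol.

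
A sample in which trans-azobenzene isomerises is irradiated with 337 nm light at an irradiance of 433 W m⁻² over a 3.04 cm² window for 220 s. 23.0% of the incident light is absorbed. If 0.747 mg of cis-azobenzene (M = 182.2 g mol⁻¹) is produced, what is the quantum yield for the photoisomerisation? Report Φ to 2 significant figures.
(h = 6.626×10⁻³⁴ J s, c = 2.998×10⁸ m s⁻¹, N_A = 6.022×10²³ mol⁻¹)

Φ = 0.22

Product: 0.747 mg / 182.2 g mol⁻¹ = 4.100×10⁻⁶ mol.
Photon energy at 337 nm: hc/λ = (6.626×10⁻³⁴)(2.998×10⁸)/(337×10⁻⁹) = 5.895×10⁻¹⁹ J.
Energy delivered: (433 W m⁻²)(3.04×10⁻⁴ m²)(220 s) = 28.96 J.
Photons incident: 28.96 / 5.895×10⁻¹⁹ = 4.913×10¹⁹, i.e. 4.913×10¹⁹/6.022×10²³ = 8.158×10⁻⁵ mol.
Photons absorbed: 0.230 × 8.158×10⁻⁵ = 1.876×10⁻⁵ mol.
Φ = 4.100×10⁻⁶ mol / 1.876×10⁻⁵ mol photons = 0.22.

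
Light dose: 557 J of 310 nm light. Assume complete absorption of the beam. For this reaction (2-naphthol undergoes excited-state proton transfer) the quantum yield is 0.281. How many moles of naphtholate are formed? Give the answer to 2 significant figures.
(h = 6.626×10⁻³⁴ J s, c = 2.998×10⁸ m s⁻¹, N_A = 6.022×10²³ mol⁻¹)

4.1×10⁻⁴ mol

Photon energy at 310 nm: hc/λ = (6.626×10⁻³⁴)(2.998×10⁸)/(310×10⁻⁹) = 6.408×10⁻¹⁹ J.
Photons incident: 557 / 6.408×10⁻¹⁹ = 8.692×10²⁰, i.e. 8.692×10²⁰/6.022×10²³ = 0.001443 mol.
Product: Φ × n_abs = 0.281 × 0.001443 = 4.055×10⁻⁴ mol.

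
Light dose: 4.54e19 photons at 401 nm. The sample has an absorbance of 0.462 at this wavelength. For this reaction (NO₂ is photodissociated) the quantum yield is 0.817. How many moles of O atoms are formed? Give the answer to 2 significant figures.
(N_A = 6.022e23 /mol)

4.0e-5 mol

Moles of photons: 4.54e19 / 6.022e23 = 7.539e-5 mol.
Fraction absorbed: 1 − 10^(−0.462) = 0.6549.
Photons absorbed: 0.6549 × 7.539e-5 = 4.937e-5 mol.
Product: Φ × n_abs = 0.817 × 4.937e-5 = 4.034e-5 mol.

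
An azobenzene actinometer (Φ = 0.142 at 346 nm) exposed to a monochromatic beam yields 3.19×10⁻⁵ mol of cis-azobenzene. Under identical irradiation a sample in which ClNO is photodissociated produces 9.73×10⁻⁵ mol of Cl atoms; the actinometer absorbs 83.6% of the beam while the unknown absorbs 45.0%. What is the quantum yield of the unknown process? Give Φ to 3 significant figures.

Φ = 0.805

Photons absorbed by the actinometer: 3.19×10⁻⁵ / 0.142 = 2.246×10⁻⁴ mol.
Incident flux: 2.246×10⁻⁴ / 0.836 = 2.687×10⁻⁴ einstein.
Absorbed by unknown: 0.450 × 2.687×10⁻⁴ = 1.209×10⁻⁴ mol.
Φ(unknown) = 9.73×10⁻⁵ / 1.209×10⁻⁴ = 0.805.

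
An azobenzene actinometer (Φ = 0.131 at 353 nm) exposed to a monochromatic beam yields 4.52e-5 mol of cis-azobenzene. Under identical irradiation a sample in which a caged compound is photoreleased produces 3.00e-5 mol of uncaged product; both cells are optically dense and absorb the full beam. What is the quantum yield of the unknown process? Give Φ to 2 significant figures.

Photons absorbed by the actinometer: 4.52e-5 / 0.131 = 3.450e-4 mol.
Φ(unknown) = 3.00e-5 / 3.450e-4 = 0.087.

Φ = 0.087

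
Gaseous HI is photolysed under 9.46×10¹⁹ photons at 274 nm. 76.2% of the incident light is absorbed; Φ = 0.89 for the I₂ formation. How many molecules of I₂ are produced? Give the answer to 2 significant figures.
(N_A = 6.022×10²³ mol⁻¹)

6.4×10¹⁹ molecules

Moles of photons: 9.46×10¹⁹ / 6.022×10²³ = 1.571×10⁻⁴ mol.
Photons absorbed: 0.762 × 1.571×10⁻⁴ = 1.197×10⁻⁴ mol.
Product: Φ × n_abs = 0.89 × 1.197×10⁻⁴ = 1.065×10⁻⁴ mol.
As a count: 1.065×10⁻⁴ × 6.022×10²³ = 6.4×10¹⁹.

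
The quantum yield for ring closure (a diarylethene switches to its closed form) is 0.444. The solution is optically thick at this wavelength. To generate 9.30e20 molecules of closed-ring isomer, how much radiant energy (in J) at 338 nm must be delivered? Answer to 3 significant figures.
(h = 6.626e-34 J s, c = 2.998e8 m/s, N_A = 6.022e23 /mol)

1230 J

Product: 9.30e20 / 6.022e23 = 0.001544 mol.
Photons that must be absorbed: 0.001544 / 0.444 = 0.003477 mol.
Photon energy: hc/λ = 5.877e-19 J; per mole, 3.539e5 J mol⁻¹.
Energy required: 0.003477 × 3.539e5 = 1230 J.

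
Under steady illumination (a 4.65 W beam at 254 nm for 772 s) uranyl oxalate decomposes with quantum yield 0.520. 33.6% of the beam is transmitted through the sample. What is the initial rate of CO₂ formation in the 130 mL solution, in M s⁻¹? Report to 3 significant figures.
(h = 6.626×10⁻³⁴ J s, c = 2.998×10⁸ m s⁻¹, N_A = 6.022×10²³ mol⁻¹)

Photon energy at 254 nm: hc/λ = (6.626×10⁻³⁴)(2.998×10⁸)/(254×10⁻⁹) = 7.821×10⁻¹⁹ J.
Energy delivered: (4.65 W)(772 s) = 3590 J.
Photons incident: 3590 / 7.821×10⁻¹⁹ = 4.590×10²¹, i.e. 4.590×10²¹/6.022×10²³ = 0.007622 mol.
Fraction absorbed: 1 − 33.6/100 = 0.6640.
Photons absorbed: 0.6640 × 0.007622 = 0.005061 mol.
Product formed: 0.520 × 0.005061 = 0.002632 mol.
Rate: 0.002632 mol / (772 s × 0.13 L) = 2.62×10⁻⁵ M s⁻¹.

2.62×10⁻⁵ M s⁻¹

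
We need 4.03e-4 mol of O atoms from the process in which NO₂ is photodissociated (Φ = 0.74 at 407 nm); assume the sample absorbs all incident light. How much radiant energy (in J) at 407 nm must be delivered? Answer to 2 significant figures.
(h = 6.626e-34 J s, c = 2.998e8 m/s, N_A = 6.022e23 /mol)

160 J

Photons that must be absorbed: 4.03e-4 / 0.74 = 5.446e-4 mol.
Photon energy: hc/λ = 4.881e-19 J; per mole, 2.939e5 J mol⁻¹.
Energy required: 5.446e-4 × 2.939e5 = 160 J.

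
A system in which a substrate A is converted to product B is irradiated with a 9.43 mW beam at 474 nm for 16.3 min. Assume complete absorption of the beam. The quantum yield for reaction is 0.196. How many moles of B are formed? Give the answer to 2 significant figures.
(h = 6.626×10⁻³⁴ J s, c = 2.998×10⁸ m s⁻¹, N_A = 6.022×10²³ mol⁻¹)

Photon energy at 474 nm: hc/λ = (6.626×10⁻³⁴)(2.998×10⁸)/(474×10⁻⁹) = 4.191×10⁻¹⁹ J.
Energy delivered: (9.43 mW)(978 s) = 9.223 J.
Photons incident: 9.223 / 4.191×10⁻¹⁹ = 2.201×10¹⁹, i.e. 2.201×10¹⁹/6.022×10²³ = 3.655×10⁻⁵ mol.
Product: Φ × n_abs = 0.196 × 3.655×10⁻⁵ = 7.164×10⁻⁶ mol.

7.2×10⁻⁶ mol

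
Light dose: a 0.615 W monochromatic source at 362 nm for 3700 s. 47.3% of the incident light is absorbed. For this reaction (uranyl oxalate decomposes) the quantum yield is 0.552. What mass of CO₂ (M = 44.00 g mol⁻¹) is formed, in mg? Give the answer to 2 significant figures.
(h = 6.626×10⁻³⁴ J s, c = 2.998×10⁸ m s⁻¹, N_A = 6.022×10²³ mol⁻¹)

Photon energy at 362 nm: hc/λ = (6.626×10⁻³⁴)(2.998×10⁸)/(362×10⁻⁹) = 5.487×10⁻¹⁹ J.
Energy delivered: (0.615 W)(3700 s) = 2276 J.
Photons incident: 2276 / 5.487×10⁻¹⁹ = 4.148×10²¹, i.e. 4.148×10²¹/6.022×10²³ = 0.006888 mol.
Photons absorbed: 0.473 × 0.006888 = 0.003258 mol.
Product: Φ × n_abs = 0.552 × 0.003258 = 0.001798 mol.
Mass: 0.001798 × 44.00 = 0.07911 g = 79 mg.

79 mg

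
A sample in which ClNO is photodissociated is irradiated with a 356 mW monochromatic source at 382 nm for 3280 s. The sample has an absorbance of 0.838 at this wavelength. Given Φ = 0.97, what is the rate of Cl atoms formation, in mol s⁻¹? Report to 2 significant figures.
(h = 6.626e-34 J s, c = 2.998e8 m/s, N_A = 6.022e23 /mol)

Photon energy at 382 nm: hc/λ = (6.626e-34)(2.998e8)/(382e-9) = 5.200e-19 J.
Energy delivered: (356 mW)(3280 s) = 1168 J.
Photons incident: 1168 / 5.200e-19 = 2.246e21, i.e. 2.246e21/6.022e23 = 0.003730 mol.
Fraction absorbed: 1 − 10^(−0.838) = 0.8548.
Photons absorbed: 0.8548 × 0.003730 = 0.003188 mol.
Product formed: 0.97 × 0.003188 = 0.003092 mol.
Rate: 0.003092 / 3280 s = 9.4e-7 mol s⁻¹.

9.4e-7 mol s⁻¹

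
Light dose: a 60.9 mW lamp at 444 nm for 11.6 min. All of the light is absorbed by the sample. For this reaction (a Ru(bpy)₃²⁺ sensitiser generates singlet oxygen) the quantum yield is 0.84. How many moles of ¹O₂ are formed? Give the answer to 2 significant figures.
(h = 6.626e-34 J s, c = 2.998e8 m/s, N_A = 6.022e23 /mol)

1.3e-4 mol

Photon energy at 444 nm: hc/λ = (6.626e-34)(2.998e8)/(444e-9) = 4.474e-19 J.
Energy delivered: (60.9 mW)(696 s) = 42.39 J.
Photons incident: 42.39 / 4.474e-19 = 9.475e19, i.e. 9.475e19/6.022e23 = 1.573e-4 mol.
Product: Φ × n_abs = 0.84 × 1.573e-4 = 1.321e-4 mol.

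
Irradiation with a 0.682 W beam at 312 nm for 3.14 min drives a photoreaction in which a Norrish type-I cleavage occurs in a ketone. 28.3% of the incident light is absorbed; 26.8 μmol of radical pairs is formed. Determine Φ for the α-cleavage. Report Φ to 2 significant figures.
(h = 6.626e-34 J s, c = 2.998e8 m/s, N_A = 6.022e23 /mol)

Φ = 0.28

Product: 26.8 μmol = 2.68e-5 mol.
Photon energy at 312 nm: hc/λ = (6.626e-34)(2.998e8)/(312e-9) = 6.367e-19 J.
Energy delivered: (0.682 W)(188.4 s) = 128.5 J.
Photons incident: 128.5 / 6.367e-19 = 2.018e20, i.e. 2.018e20/6.022e23 = 3.351e-4 mol.
Photons absorbed: 0.283 × 3.351e-4 = 9.483e-5 mol.
Φ = 2.68e-5 mol / 9.483e-5 mol photons = 0.28.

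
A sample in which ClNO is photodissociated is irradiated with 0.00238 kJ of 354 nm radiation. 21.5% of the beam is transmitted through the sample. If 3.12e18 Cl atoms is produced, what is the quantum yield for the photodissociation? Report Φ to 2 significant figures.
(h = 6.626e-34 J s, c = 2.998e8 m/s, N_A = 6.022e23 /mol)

Φ = 0.94

Product: 3.12e18 / 6.022e23 = 5.181e-6 mol.
Photon energy at 354 nm: hc/λ = (6.626e-34)(2.998e8)/(354e-9) = 5.612e-19 J.
Incident energy: 0.00238 kJ = 2.38 J.
Photons incident: 2.38 / 5.612e-19 = 4.241e18, i.e. 4.241e18/6.022e23 = 7.043e-6 mol.
Fraction absorbed: 1 − 21.5/100 = 0.7850.
Photons absorbed: 0.7850 × 7.043e-6 = 5.529e-6 mol.
Φ = 5.181e-6 mol / 5.529e-6 mol photons = 0.94.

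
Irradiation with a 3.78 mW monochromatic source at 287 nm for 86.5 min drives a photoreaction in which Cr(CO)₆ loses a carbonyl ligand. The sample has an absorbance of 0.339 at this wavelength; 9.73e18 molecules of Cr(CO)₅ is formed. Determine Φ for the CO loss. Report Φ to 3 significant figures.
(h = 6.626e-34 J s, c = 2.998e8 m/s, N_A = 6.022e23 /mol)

Product: 9.73e18 / 6.022e23 = 1.616e-5 mol.
Photon energy at 287 nm: hc/λ = (6.626e-34)(2.998e8)/(287e-9) = 6.922e-19 J.
Energy delivered: (3.78 mW)(5190 s) = 19.62 J.
Photons incident: 19.62 / 6.922e-19 = 2.834e19, i.e. 2.834e19/6.022e23 = 4.706e-5 mol.
Fraction absorbed: 1 − 10^(−0.339) = 0.5419.
Photons absorbed: 0.5419 × 4.706e-5 = 2.550e-5 mol.
Φ = 1.616e-5 mol / 2.550e-5 mol photons = 0.634.

Φ = 0.634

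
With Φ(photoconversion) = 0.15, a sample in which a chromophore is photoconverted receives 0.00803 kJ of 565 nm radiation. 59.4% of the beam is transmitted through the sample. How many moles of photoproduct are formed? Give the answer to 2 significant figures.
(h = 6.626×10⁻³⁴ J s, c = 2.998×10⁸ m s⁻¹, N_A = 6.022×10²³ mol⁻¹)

Photon energy at 565 nm: hc/λ = (6.626×10⁻³⁴)(2.998×10⁸)/(565×10⁻⁹) = 3.516×10⁻¹⁹ J.
Incident energy: 0.00803 kJ = 8.03 J.
Photons incident: 8.03 / 3.516×10⁻¹⁹ = 2.284×10¹⁹, i.e. 2.284×10¹⁹/6.022×10²³ = 3.793×10⁻⁵ mol.
Fraction absorbed: 1 − 59.4/100 = 0.4060.
Photons absorbed: 0.4060 × 3.793×10⁻⁵ = 1.540×10⁻⁵ mol.
Product: Φ × n_abs = 0.15 × 1.540×10⁻⁵ = 2.310×10⁻⁶ mol.

2.3×10⁻⁶ mol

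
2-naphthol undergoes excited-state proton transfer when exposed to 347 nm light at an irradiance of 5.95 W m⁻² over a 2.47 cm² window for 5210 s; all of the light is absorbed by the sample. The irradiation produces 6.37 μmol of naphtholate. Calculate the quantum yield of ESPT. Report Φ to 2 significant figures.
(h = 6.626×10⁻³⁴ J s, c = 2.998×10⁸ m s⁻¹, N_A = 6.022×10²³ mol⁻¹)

Φ = 0.29

Product: 6.37 μmol = 6.37×10⁻⁶ mol.
Photon energy at 347 nm: hc/λ = (6.626×10⁻³⁴)(2.998×10⁸)/(347×10⁻⁹) = 5.725×10⁻¹⁹ J.
Energy delivered: (5.95 W m⁻²)(2.47×10⁻⁴ m²)(5210 s) = 7.657 J.
Photons incident: 7.657 / 5.725×10⁻¹⁹ = 1.337×10¹⁹, i.e. 1.337×10¹⁹/6.022×10²³ = 2.220×10⁻⁵ mol.
Φ = 6.37×10⁻⁶ mol / 2.220×10⁻⁵ mol photons = 0.29.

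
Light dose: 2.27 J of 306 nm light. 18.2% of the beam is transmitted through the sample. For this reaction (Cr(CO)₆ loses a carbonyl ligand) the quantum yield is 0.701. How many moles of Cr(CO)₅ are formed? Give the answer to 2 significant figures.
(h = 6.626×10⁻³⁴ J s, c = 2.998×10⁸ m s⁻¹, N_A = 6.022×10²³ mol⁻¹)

3.3×10⁻⁶ mol

Photon energy at 306 nm: hc/λ = (6.626×10⁻³⁴)(2.998×10⁸)/(306×10⁻⁹) = 6.492×10⁻¹⁹ J.
Photons incident: 2.27 / 6.492×10⁻¹⁹ = 3.497×10¹⁸, i.e. 3.497×10¹⁸/6.022×10²³ = 5.807×10⁻⁶ mol.
Fraction absorbed: 1 − 18.2/100 = 0.8180.
Photons absorbed: 0.8180 × 5.807×10⁻⁶ = 4.750×10⁻⁶ mol.
Product: Φ × n_abs = 0.701 × 4.750×10⁻⁶ = 3.330×10⁻⁶ mol.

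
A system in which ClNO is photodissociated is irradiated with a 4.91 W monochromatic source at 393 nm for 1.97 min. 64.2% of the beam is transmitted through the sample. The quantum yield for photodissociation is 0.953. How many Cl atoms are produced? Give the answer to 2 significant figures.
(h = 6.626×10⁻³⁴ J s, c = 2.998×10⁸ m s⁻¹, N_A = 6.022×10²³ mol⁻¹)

Photon energy at 393 nm: hc/λ = (6.626×10⁻³⁴)(2.998×10⁸)/(393×10⁻⁹) = 5.055×10⁻¹⁹ J.
Energy delivered: (4.91 W)(118.2 s) = 580.4 J.
Photons incident: 580.4 / 5.055×10⁻¹⁹ = 1.148×10²¹, i.e. 1.148×10²¹/6.022×10²³ = 0.001906 mol.
Fraction absorbed: 1 − 64.2/100 = 0.3580.
Photons absorbed: 0.3580 × 0.001906 = 6.823×10⁻⁴ mol.
Product: Φ × n_abs = 0.953 × 6.823×10⁻⁴ = 6.502×10⁻⁴ mol.
As a count: 6.502×10⁻⁴ × 6.022×10²³ = 3.9×10²⁰.

3.9×10²⁰ atoms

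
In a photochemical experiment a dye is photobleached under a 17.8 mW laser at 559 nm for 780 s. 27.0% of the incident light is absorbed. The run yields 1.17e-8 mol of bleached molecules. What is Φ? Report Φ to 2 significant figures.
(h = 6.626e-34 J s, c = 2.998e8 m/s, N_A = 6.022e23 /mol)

Φ = 6.7e-4

Photon energy at 559 nm: hc/λ = (6.626e-34)(2.998e8)/(559e-9) = 3.554e-19 J.
Energy delivered: (17.8 mW)(780 s) = 13.88 J.
Photons incident: 13.88 / 3.554e-19 = 3.905e19, i.e. 3.905e19/6.022e23 = 6.485e-5 mol.
Photons absorbed: 0.270 × 6.485e-5 = 1.751e-5 mol.
Φ = 1.17e-8 mol / 1.751e-5 mol photons = 6.7e-4.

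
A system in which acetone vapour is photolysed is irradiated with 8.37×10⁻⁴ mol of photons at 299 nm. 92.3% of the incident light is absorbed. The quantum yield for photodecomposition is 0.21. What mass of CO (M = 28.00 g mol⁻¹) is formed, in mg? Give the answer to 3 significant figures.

4.54 mg

Photons absorbed: 0.923 × 8.37×10⁻⁴ = 7.726×10⁻⁴ mol.
Product: Φ × n_abs = 0.21 × 7.726×10⁻⁴ = 1.622×10⁻⁴ mol.
Mass: 1.622×10⁻⁴ × 28.00 = 0.004542 g = 4.54 mg.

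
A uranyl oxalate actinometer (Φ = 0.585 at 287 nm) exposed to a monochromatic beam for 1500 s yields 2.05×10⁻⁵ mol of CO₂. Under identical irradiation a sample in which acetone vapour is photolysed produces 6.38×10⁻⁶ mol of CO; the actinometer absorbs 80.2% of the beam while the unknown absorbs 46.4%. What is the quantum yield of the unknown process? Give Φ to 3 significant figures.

Photons absorbed by the actinometer: 2.05×10⁻⁵ / 0.585 = 3.504×10⁻⁵ mol.
Incident flux: 3.504×10⁻⁵ / 0.802 = 4.369×10⁻⁵ einstein.
Absorbed by unknown: 0.464 × 4.369×10⁻⁵ = 2.027×10⁻⁵ mol.
Φ(unknown) = 6.38×10⁻⁶ / 2.027×10⁻⁵ = 0.315.

Φ = 0.315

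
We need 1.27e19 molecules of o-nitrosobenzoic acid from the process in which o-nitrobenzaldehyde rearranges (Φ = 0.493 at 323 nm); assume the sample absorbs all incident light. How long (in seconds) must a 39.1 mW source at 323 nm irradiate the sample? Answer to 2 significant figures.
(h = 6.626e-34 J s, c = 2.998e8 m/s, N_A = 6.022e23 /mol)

t ≈ 410 s

Product: 1.27e19 / 6.022e23 = 2.109e-5 mol.
Photons that must be absorbed: 2.109e-5 / 0.493 = 4.278e-5 mol.
Photon energy: hc/λ = 6.150e-19 J; per mole, 3.704e5 J mol⁻¹.
Energy required: 4.278e-5 × 3.704e5 = 15.85 J.
Time: 15.85 J / 0.0391 W = 410 s.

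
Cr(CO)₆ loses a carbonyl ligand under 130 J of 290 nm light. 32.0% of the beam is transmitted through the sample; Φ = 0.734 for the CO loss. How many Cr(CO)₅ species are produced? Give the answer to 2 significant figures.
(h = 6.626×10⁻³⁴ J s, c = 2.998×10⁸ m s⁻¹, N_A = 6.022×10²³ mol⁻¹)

9.5×10¹⁹ species

Photon energy at 290 nm: hc/λ = (6.626×10⁻³⁴)(2.998×10⁸)/(290×10⁻⁹) = 6.850×10⁻¹⁹ J.
Photons incident: 130 / 6.850×10⁻¹⁹ = 1.898×10²⁰, i.e. 1.898×10²⁰/6.022×10²³ = 3.152×10⁻⁴ mol.
Fraction absorbed: 1 − 32.0/100 = 0.6800.
Photons absorbed: 0.6800 × 3.152×10⁻⁴ = 2.143×10⁻⁴ mol.
Product: Φ × n_abs = 0.734 × 2.143×10⁻⁴ = 1.573×10⁻⁴ mol.
As a count: 1.573×10⁻⁴ × 6.022×10²³ = 9.5×10¹⁹.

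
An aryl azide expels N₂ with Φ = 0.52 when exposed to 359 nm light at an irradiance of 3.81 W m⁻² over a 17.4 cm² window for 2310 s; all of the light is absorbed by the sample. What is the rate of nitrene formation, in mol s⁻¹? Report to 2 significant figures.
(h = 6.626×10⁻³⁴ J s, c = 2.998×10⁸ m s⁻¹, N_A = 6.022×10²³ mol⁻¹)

1.0×10⁻⁸ mol s⁻¹

Photon energy at 359 nm: hc/λ = (6.626×10⁻³⁴)(2.998×10⁸)/(359×10⁻⁹) = 5.533×10⁻¹⁹ J.
Energy delivered: (3.81 W m⁻²)(17.4×10⁻⁴ m²)(2310 s) = 15.31 J.
Photons incident: 15.31 / 5.533×10⁻¹⁹ = 2.767×10¹⁹, i.e. 2.767×10¹⁹/6.022×10²³ = 4.595×10⁻⁵ mol.
Product formed: 0.52 × 4.595×10⁻⁵ = 2.389×10⁻⁵ mol.
Rate: 2.389×10⁻⁵ / 2310 s = 1.0×10⁻⁸ mol s⁻¹.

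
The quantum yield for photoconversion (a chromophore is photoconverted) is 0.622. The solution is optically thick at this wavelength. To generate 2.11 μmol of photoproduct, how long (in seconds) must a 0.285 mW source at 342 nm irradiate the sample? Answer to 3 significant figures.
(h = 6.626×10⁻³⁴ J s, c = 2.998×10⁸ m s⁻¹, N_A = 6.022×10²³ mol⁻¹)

Product: 2.11 μmol = 2.11×10⁻⁶ mol.
Photons that must be absorbed: 2.11×10⁻⁶ / 0.622 = 3.392×10⁻⁶ mol.
Photon energy: hc/λ = 5.808×10⁻¹⁹ J; per mole, 3.498×10⁵ J mol⁻¹.
Energy required: 3.392×10⁻⁶ × 3.498×10⁵ = 1.187 J.
Time: 1.187 J / 0.000285 W = 4160 s.

t ≈ 4160 s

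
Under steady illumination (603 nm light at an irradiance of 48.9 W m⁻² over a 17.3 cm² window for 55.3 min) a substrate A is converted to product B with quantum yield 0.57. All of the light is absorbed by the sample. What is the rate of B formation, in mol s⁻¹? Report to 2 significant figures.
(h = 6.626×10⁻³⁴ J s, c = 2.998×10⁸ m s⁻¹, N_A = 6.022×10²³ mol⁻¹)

2.4×10⁻⁷ mol s⁻¹

Photon energy at 603 nm: hc/λ = (6.626×10⁻³⁴)(2.998×10⁸)/(603×10⁻⁹) = 3.294×10⁻¹⁹ J.
Energy delivered: (48.9 W m⁻²)(17.3×10⁻⁴ m²)(3318 s) = 280.7 J.
Photons incident: 280.7 / 3.294×10⁻¹⁹ = 8.522×10²⁰, i.e. 8.522×10²⁰/6.022×10²³ = 0.001415 mol.
Product formed: 0.57 × 0.001415 = 8.066×10⁻⁴ mol.
Rate: 8.066×10⁻⁴ / 3318 s = 2.4×10⁻⁷ mol s⁻¹.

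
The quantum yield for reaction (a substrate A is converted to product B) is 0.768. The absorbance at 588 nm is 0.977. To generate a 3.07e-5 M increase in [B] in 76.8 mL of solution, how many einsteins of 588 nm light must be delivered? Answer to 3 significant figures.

Product: (3.07e-5 M)(0.0768 L) = 2.358e-6 mol.
Photons that must be absorbed: 2.358e-6 / 0.768 = 3.070e-6 mol.
Fraction absorbed: 1 − 10^(−0.977) = 0.8946.
Incident photons needed: 3.070e-6 / 0.8946 = 3.432e-6 mol.

3.43e-6 einstein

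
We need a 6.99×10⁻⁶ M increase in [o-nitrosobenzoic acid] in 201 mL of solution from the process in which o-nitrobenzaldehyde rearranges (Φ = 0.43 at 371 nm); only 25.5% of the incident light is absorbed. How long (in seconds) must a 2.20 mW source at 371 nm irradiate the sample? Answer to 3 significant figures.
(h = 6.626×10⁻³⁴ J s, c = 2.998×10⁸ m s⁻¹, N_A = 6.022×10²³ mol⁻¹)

t ≈ 1880 s

Product: (6.99×10⁻⁶ M)(0.201 L) = 1.405×10⁻⁶ mol.
Photons that must be absorbed: 1.405×10⁻⁶ / 0.43 = 3.267×10⁻⁶ mol.
Incident photons needed: 3.267×10⁻⁶ / 0.255 = 1.281×10⁻⁵ mol.
Photon energy: hc/λ = 5.354×10⁻¹⁹ J; per mole, 3.224×10⁵ J mol⁻¹.
Energy required: 1.281×10⁻⁵ × 3.224×10⁵ = 4.130 J.
Time: 4.130 J / 0.0022 W = 1880 s.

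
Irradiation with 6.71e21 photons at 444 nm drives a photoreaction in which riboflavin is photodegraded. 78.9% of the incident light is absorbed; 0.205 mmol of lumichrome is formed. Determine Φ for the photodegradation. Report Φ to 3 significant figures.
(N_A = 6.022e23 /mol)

Φ = 0.0233

Product: 0.205 mmol = 2.05e-4 mol.
Moles of photons: 6.71e21 / 6.022e23 = 0.01114 mol.
Photons absorbed: 0.789 × 0.01114 = 0.008789 mol.
Φ = 2.05e-4 mol / 0.008789 mol photons = 0.0233.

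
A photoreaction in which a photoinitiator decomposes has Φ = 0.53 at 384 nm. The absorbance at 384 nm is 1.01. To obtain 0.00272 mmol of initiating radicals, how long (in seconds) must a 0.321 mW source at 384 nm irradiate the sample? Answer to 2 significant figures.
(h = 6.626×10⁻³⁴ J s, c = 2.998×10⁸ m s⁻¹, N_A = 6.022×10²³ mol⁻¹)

t ≈ 5500 s

Product: 0.00272 mmol = 2.72×10⁻⁶ mol.
Photons that must be absorbed: 2.72×10⁻⁶ / 0.53 = 5.132×10⁻⁶ mol.
Fraction absorbed: 1 − 10^(−1.01) = 0.9023.
Incident photons needed: 5.132×10⁻⁶ / 0.9023 = 5.688×10⁻⁶ mol.
Photon energy: hc/λ = 5.173×10⁻¹⁹ J; per mole, 3.115×10⁵ J mol⁻¹.
Energy required: 5.688×10⁻⁶ × 3.115×10⁵ = 1.772 J.
Time: 1.772 J / 0.000321 W = 5500 s.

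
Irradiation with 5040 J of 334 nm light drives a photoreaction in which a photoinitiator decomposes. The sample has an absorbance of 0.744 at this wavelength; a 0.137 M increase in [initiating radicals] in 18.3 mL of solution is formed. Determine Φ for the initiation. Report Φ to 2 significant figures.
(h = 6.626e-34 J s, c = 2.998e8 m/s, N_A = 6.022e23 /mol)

Φ = 0.22

Product: (0.137 M)(0.0183 L) = 0.002507 mol.
Photon energy at 334 nm: hc/λ = (6.626e-34)(2.998e8)/(334e-9) = 5.948e-19 J.
Photons incident: 5040 / 5.948e-19 = 8.473e21, i.e. 8.473e21/6.022e23 = 0.01407 mol.
Fraction absorbed: 1 − 10^(−0.744) = 0.8197.
Photons absorbed: 0.8197 × 0.01407 = 0.01153 mol.
Φ = 0.002507 mol / 0.01153 mol photons = 0.22.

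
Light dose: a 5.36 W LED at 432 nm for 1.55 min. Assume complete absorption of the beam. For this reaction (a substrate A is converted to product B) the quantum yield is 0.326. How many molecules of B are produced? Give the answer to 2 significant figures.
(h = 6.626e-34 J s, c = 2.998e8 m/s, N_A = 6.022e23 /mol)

3.5e20 molecules

Photon energy at 432 nm: hc/λ = (6.626e-34)(2.998e8)/(432e-9) = 4.598e-19 J.
Energy delivered: (5.36 W)(93 s) = 498.5 J.
Photons incident: 498.5 / 4.598e-19 = 1.084e21, i.e. 1.084e21/6.022e23 = 0.001800 mol.
Product: Φ × n_abs = 0.326 × 0.001800 = 5.868e-4 mol.
As a count: 5.868e-4 × 6.022e23 = 3.5e20.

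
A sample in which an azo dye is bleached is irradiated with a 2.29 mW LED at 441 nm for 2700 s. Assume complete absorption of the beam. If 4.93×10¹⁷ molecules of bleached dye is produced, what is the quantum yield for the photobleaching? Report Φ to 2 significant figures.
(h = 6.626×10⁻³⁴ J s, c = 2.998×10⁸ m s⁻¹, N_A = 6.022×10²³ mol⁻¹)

Product: 4.93×10¹⁷ / 6.022×10²³ = 8.187×10⁻⁷ mol.
Photon energy at 441 nm: hc/λ = (6.626×10⁻³⁴)(2.998×10⁸)/(441×10⁻⁹) = 4.504×10⁻¹⁹ J.
Energy delivered: (2.29 mW)(2700 s) = 6.183 J.
Photons incident: 6.183 / 4.504×10⁻¹⁹ = 1.373×10¹⁹, i.e. 1.373×10¹⁹/6.022×10²³ = 2.280×10⁻⁵ mol.
Φ = 8.187×10⁻⁷ mol / 2.280×10⁻⁵ mol photons = 0.036.

Φ = 0.036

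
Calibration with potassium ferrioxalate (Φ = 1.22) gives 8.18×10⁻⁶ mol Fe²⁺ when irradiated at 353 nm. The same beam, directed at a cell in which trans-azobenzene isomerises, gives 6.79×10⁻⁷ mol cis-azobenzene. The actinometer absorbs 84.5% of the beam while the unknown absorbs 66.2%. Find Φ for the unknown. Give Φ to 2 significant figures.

Φ = 0.13

Photons absorbed by the actinometer: 8.18×10⁻⁶ / 1.22 = 6.705×10⁻⁶ mol.
Incident flux: 6.705×10⁻⁶ / 0.845 = 7.935×10⁻⁶ einstein.
Absorbed by unknown: 0.662 × 7.935×10⁻⁶ = 5.253×10⁻⁶ mol.
Φ(unknown) = 6.79×10⁻⁷ / 5.253×10⁻⁶ = 0.13.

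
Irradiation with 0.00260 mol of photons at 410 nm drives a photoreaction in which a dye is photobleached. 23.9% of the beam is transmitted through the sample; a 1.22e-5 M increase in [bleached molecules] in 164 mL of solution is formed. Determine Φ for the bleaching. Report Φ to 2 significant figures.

Φ = 0.0010

Product: (1.22e-5 M)(0.164 L) = 2.001e-6 mol.
Fraction absorbed: 1 − 23.9/100 = 0.7610.
Photons absorbed: 0.7610 × 0.00260 = 0.001979 mol.
Φ = 2.001e-6 mol / 0.001979 mol photons = 0.0010.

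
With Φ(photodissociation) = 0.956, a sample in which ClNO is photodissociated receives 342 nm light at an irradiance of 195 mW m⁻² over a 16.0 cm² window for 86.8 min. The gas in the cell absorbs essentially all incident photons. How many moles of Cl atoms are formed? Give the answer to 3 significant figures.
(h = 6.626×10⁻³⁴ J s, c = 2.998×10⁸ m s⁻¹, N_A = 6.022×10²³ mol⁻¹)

Photon energy at 342 nm: hc/λ = (6.626×10⁻³⁴)(2.998×10⁸)/(342×10⁻⁹) = 5.808×10⁻¹⁹ J.
Energy delivered: (195 mW m⁻²)(16.0×10⁻⁴ m²)(5208 s) = 1.625 J.
Photons incident: 1.625 / 5.808×10⁻¹⁹ = 2.798×10¹⁸, i.e. 2.798×10¹⁸/6.022×10²³ = 4.646×10⁻⁶ mol.
Product: Φ × n_abs = 0.956 × 4.646×10⁻⁶ = 4.442×10⁻⁶ mol.

4.44×10⁻⁶ mol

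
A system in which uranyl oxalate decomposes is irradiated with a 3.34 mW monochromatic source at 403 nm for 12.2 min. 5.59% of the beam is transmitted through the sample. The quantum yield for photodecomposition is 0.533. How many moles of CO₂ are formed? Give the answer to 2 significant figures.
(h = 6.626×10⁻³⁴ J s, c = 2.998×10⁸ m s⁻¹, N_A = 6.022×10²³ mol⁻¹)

Photon energy at 403 nm: hc/λ = (6.626×10⁻³⁴)(2.998×10⁸)/(403×10⁻⁹) = 4.929×10⁻¹⁹ J.
Energy delivered: (3.34 mW)(732 s) = 2.445 J.
Photons incident: 2.445 / 4.929×10⁻¹⁹ = 4.960×10¹⁸, i.e. 4.960×10¹⁸/6.022×10²³ = 8.236×10⁻⁶ mol.
Fraction absorbed: 1 − 5.59/100 = 0.9441.
Photons absorbed: 0.9441 × 8.236×10⁻⁶ = 7.776×10⁻⁶ mol.
Product: Φ × n_abs = 0.533 × 7.776×10⁻⁶ = 4.145×10⁻⁶ mol.

4.1×10⁻⁶ mol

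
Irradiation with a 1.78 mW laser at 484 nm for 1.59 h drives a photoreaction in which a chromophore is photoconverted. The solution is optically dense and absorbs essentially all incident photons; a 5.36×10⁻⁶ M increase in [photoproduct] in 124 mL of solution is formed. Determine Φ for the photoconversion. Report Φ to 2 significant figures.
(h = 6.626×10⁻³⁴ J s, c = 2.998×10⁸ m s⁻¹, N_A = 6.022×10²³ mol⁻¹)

Φ = 0.016

Product: (5.36×10⁻⁶ M)(0.124 L) = 6.646×10⁻⁷ mol.
Photon energy at 484 nm: hc/λ = (6.626×10⁻³⁴)(2.998×10⁸)/(484×10⁻⁹) = 4.104×10⁻¹⁹ J.
Energy delivered: (1.78 mW)(5724 s) = 10.19 J.
Photons incident: 10.19 / 4.104×10⁻¹⁹ = 2.483×10¹⁹, i.e. 2.483×10¹⁹/6.022×10²³ = 4.123×10⁻⁵ mol.
Φ = 6.646×10⁻⁷ mol / 4.123×10⁻⁵ mol photons = 0.016.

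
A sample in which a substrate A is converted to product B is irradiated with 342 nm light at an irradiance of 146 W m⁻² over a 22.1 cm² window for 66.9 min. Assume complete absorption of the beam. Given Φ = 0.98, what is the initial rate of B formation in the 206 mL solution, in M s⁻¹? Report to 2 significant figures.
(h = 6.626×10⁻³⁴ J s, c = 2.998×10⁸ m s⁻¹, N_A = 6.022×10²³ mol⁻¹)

Photon energy at 342 nm: hc/λ = (6.626×10⁻³⁴)(2.998×10⁸)/(342×10⁻⁹) = 5.808×10⁻¹⁹ J.
Energy delivered: (146 W m⁻²)(22.1×10⁻⁴ m²)(4014 s) = 1295 J.
Photons incident: 1295 / 5.808×10⁻¹⁹ = 2.230×10²¹, i.e. 2.230×10²¹/6.022×10²³ = 0.003703 mol.
Product formed: 0.98 × 0.003703 = 0.003629 mol.
Rate: 0.003629 mol / (4014 s × 0.206 L) = 4.4×10⁻⁶ M s⁻¹.

4.4×10⁻⁶ M s⁻¹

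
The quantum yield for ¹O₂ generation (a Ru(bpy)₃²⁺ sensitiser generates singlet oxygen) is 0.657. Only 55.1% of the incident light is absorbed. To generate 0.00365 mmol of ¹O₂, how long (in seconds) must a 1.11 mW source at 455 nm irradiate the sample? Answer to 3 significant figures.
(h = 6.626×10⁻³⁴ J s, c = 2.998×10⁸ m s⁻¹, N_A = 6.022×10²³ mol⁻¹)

Product: 0.00365 mmol = 3.65×10⁻⁶ mol.
Photons that must be absorbed: 3.65×10⁻⁶ / 0.657 = 5.556×10⁻⁶ mol.
Incident photons needed: 5.556×10⁻⁶ / 0.551 = 1.008×10⁻⁵ mol.
Photon energy: hc/λ = 4.366×10⁻¹⁹ J; per mole, 2.629×10⁵ J mol⁻¹.
Energy required: 1.008×10⁻⁵ × 2.629×10⁵ = 2.650 J.
Time: 2.650 J / 0.00111 W = 2390 s.

t ≈ 2390 s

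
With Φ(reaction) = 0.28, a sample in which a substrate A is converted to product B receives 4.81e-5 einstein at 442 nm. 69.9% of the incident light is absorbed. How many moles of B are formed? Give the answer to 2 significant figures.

9.4e-6 mol

Photons absorbed: 0.699 × 4.81e-5 = 3.362e-5 mol.
Product: Φ × n_abs = 0.28 × 3.362e-5 = 9.414e-6 mol.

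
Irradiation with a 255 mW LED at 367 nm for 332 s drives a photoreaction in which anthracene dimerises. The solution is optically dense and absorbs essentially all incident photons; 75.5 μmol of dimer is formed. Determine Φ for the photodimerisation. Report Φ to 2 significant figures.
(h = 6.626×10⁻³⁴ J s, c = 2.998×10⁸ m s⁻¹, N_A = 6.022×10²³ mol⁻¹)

Φ = 0.29

Product: 75.5 μmol = 7.55×10⁻⁵ mol.
Photon energy at 367 nm: hc/λ = (6.626×10⁻³⁴)(2.998×10⁸)/(367×10⁻⁹) = 5.413×10⁻¹⁹ J.
Energy delivered: (255 mW)(332 s) = 84.66 J.
Photons incident: 84.66 / 5.413×10⁻¹⁹ = 1.564×10²⁰, i.e. 1.564×10²⁰/6.022×10²³ = 2.597×10⁻⁴ mol.
Φ = 7.55×10⁻⁵ mol / 2.597×10⁻⁴ mol photons = 0.29.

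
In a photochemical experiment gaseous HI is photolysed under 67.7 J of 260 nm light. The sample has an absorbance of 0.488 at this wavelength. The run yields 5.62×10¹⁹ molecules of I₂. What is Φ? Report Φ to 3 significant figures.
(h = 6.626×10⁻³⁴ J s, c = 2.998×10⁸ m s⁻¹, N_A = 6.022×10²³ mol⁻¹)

Product: 5.62×10¹⁹ / 6.022×10²³ = 9.332×10⁻⁵ mol.
Photon energy at 260 nm: hc/λ = (6.626×10⁻³⁴)(2.998×10⁸)/(260×10⁻⁹) = 7.640×10⁻¹⁹ J.
Photons incident: 67.7 / 7.640×10⁻¹⁹ = 8.861×10¹⁹, i.e. 8.861×10¹⁹/6.022×10²³ = 1.471×10⁻⁴ mol.
Fraction absorbed: 1 − 10^(−0.488) = 0.6749.
Photons absorbed: 0.6749 × 1.471×10⁻⁴ = 9.928×10⁻⁵ mol.
Φ = 9.332×10⁻⁵ mol / 9.928×10⁻⁵ mol photons = 0.940.

Φ = 0.940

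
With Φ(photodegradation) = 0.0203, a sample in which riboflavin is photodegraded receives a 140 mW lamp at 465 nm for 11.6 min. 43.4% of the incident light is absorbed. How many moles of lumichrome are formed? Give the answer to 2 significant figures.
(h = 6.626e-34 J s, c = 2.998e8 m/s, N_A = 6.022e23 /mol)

3.3e-6 mol

Photon energy at 465 nm: hc/λ = (6.626e-34)(2.998e8)/(465e-9) = 4.272e-19 J.
Energy delivered: (140 mW)(696 s) = 97.44 J.
Photons incident: 97.44 / 4.272e-19 = 2.281e20, i.e. 2.281e20/6.022e23 = 3.788e-4 mol.
Photons absorbed: 0.434 × 3.788e-4 = 1.644e-4 mol.
Product: Φ × n_abs = 0.0203 × 1.644e-4 = 3.337e-6 mol.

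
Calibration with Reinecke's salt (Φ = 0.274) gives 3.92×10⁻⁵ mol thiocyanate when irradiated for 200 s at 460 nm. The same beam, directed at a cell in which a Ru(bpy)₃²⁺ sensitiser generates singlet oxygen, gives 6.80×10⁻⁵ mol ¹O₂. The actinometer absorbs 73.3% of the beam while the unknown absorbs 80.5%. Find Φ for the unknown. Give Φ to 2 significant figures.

Photons absorbed by the actinometer: 3.92×10⁻⁵ / 0.274 = 1.431×10⁻⁴ mol.
Incident flux: 1.431×10⁻⁴ / 0.733 = 1.952×10⁻⁴ einstein.
Absorbed by unknown: 0.805 × 1.952×10⁻⁴ = 1.571×10⁻⁴ mol.
Φ(unknown) = 6.80×10⁻⁵ / 1.571×10⁻⁴ = 0.43.

Φ = 0.43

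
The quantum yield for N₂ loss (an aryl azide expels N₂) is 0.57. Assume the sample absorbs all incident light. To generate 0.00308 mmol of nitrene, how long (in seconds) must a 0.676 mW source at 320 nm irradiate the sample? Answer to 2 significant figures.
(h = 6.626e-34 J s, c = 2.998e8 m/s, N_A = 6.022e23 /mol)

t ≈ 3000 s

Product: 0.00308 mmol = 3.08e-6 mol.
Photons that must be absorbed: 3.08e-6 / 0.57 = 5.404e-6 mol.
Photon energy: hc/λ = 6.208e-19 J; per mole, 3.738e5 J mol⁻¹.
Energy required: 5.404e-6 × 3.738e5 = 2.020 J.
Time: 2.020 J / 0.000676 W = 3000 s.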